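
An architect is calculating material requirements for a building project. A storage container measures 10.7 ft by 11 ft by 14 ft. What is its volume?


Shape: rectangular prism
l = 10.7 ft, w = 11 ft, h = 14 ft
Formula: V = l * w * h
V = 10.7 * 11 * 14
V = 117.7 * 14
V = 1647.8
1647.8 ft^3


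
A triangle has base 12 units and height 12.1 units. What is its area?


Shape: triangle
Base b = 12 units, Height h = 12.1 units
Formula: A = (1/2) * b * h
A = 0.5 * 12 * 12.1
A = 0.5 * 145.2
A = 72.6
72.6 units^2


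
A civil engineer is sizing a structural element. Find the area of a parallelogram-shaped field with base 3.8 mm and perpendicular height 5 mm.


Shape: parallelogram
Base b = 3.8 mm, Height h = 5 mm
Formula: A = b * h
A = 3.8 * 5
A = 19
19 mm^2


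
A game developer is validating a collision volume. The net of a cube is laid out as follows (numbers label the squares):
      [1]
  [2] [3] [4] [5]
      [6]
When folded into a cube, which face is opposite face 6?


Net: cross layout. Take square 3 as the base (bottom).
Fold the four squares in the horizontal row up around 3: 2 -> left, 4 -> right, 5 wraps to the top.
Fold 1 and 6 up from 3: 1 -> back, 6 -> front.
Opposite pairs are therefore: (1, 6), (2, 4), (3, 5).
Face 6 is opposite face 1.
face 1


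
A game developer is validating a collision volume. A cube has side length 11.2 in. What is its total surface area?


Shape: cube
Side s = 11.2 in
A cube has 6 square faces.
Formula: SA = 6 * s^2
s^2 = 125.44
SA = 6 * 125.44
SA = 752.64
752.64 in^2


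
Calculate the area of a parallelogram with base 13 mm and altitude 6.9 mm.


Shape: parallelogram
Base b = 13 mm, Height h = 6.9 mm
Formula: A = b * h
A = 13 * 6.9
A = 89.7
89.7 mm^2


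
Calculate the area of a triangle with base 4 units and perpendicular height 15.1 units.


Shape: triangle
Base b = 4 units, Height h = 15.1 units
Formula: A = (1/2) * b * h
A = 0.5 * 4 * 15.1
A = 0.5 * 60.4
A = 30.2
30.2 units^2


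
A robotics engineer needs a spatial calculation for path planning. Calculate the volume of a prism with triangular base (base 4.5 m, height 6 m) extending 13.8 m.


Shape: triangular prism
Triangle base = 4.5 m, triangle height = 6 m, prism length L = 13.8 m
Formula: V = (1/2 * b * h_tri) * L
Cross-section area = 0.5 * 4.5 * 6 = 13.5
V = 13.5 * 13.8
V = 186.3
186.3 m^3


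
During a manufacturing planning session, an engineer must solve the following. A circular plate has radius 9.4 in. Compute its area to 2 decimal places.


Shape: circle
Radius r = 9.4 in
Formula: A = pi * r^2
r^2 = 9.4^2 = 88.36
A = pi * 88.36
A = 277.59
277.59 in^2


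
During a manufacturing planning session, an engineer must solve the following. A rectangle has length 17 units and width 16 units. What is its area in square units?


Shape: rectangle
Length l = 17 units, Width w = 16 units
Formula: A = l * w
A = 17 * 16
A = 272
272 units^2


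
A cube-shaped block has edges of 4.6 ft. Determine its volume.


Shape: cube
Side s = 4.6 ft
Formula: V = s^3
V = 4.6 * 4.6 * 4.6
V = 21.16 * 4.6
V = 97.336
97.336 ft^3


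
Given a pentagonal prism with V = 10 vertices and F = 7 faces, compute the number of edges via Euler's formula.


Polyhedron: pentagonal prism
Euler's formula for convex polyhedra: V - E + F = 2
Given: V = 10 vertices and F = 7 faces
Solve for E:
E = V + F - 2 = 10 + 7 - 2 = 15
15 edges


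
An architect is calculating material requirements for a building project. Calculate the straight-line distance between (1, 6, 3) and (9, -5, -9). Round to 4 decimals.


3D distance between two points
P1 = (1, 6, 3), P2 = (9, -5, -9)
Formula: d = sqrt((x2-x1)^2 + (y2-y1)^2 + (z2-z1)^2)
dx = 9 - 1 = 8
dy = -5 - 6 = -11
dz = -9 - 3 = -12
dx^2 + dy^2 + dz^2 = 64 + 121 + 144 = 329
d = sqrt(329)
d = 18.1384
18.1384 units


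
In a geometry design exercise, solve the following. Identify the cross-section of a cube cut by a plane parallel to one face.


Solid: cube
Cutting plane: parallel to one face
Visualize the intersection of the plane with the solid's surface.
The boundary of the cut region is a square.
square


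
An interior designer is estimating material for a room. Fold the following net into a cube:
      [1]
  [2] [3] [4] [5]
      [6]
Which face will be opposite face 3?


Net: cross layout. Take square 3 as the base (bottom).
Fold the four squares in the horizontal row up around 3: 2 -> left, 4 -> right, 5 wraps to the top.
Fold 1 and 6 up from 3: 1 -> back, 6 -> front.
Opposite pairs are therefore: (1, 6), (2, 4), (3, 5).
Face 3 is opposite face 5.
face 5


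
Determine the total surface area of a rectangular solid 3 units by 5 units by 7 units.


Shape: rectangular prism
l = 3 units, w = 5 units, h = 7 units
Formula: SA = 2(lw + lh + wh)
lw = 15, lh = 21, wh = 35
lw + lh + wh = 71
SA = 2 * 71
SA = 142
142 units^2


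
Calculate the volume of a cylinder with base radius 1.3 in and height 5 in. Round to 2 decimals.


Shape: cylinder
Radius r = 1.3 in, Height h = 5 in
Formula: V = pi * r^2 * h
r^2 = 1.69
V = pi * 1.69 * 5
V = 8.45 * pi
V = 26.55
26.55 in^3


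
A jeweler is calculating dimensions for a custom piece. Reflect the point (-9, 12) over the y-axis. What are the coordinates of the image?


Transformation: reflection
Original point: (-9, 12)
Rule for reflection over the y-axis: (x, y) -> (-x, y)
Apply: (-9, 12) -> (9, 12)
(9, 12)


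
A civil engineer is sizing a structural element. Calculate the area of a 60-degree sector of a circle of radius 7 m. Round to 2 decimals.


Shape: circular sector
Radius r = 7 m, Angle = 60 degrees
Formula: A = (angle/360) * pi * r^2
r^2 = 49
Fraction of circle = 60/360
A = (60/360) * pi * 49
A = 8.166667 * pi
A = 25.66
25.66 m^2


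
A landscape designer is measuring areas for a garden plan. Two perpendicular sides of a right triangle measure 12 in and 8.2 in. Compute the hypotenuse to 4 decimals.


Shape: right triangle
Legs a = 12 in, b = 8.2 in
Formula: c = sqrt(a^2 + b^2)
a^2 = 144, b^2 = 67.24
a^2 + b^2 = 211.24
c = sqrt(211.24)
c = 14.5341
14.5341 in


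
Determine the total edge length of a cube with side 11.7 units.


Shape: cube
Side s = 11.7 units
A cube has 12 edges, all equal.
Formula: total edge length = 12 * s
Total = 12 * 11.7
Total = 140.4
140.4 units


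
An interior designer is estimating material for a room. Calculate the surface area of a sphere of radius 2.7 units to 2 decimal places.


Shape: sphere
Radius r = 2.7 units
Formula: SA = 4 * pi * r^2
r^2 = 7.29
SA = 4 * pi * 7.29
SA = 29.16 * pi
SA = 91.61
91.61 units^2


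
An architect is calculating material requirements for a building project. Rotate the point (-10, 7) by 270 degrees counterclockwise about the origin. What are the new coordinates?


Transformation: rotation about the origin
Original point: (-10, 7)
Rule for 270 deg counterclockwise: (x, y) -> (y, -x)
Apply: (-10, 7) -> (7, 10)
(7, 10)


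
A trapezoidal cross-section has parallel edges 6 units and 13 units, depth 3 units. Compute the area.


Shape: trapezoid
Parallel sides a = 6 units, b = 13 units; Height h = 3 units
Formula: A = (a + b) * h / 2
a + b = 6 + 13 = 19
A = 19 * 3 / 2
A = 57 / 2
A = 28.5
28.5 units^2


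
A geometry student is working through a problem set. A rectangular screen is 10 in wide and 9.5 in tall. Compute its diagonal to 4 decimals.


Shape: rectangle (diagonal via Pythagoras)
Sides: 10 in and 9.5 in
Formula: d = sqrt(l^2 + w^2)
l^2 = 100, w^2 = 90.25
l^2 + w^2 = 190.25
d = sqrt(190.25)
d = 13.7931
13.7931 in


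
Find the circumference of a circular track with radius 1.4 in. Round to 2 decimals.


Shape: circle
Radius r = 1.4 in
Formula: C = 2 * pi * r
C = 2 * pi * 1.4
C = 2.8 * pi
C = 8.8
8.8 in


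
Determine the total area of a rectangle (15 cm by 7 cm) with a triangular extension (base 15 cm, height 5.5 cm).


Composite shape: rectangle + triangle
Rectangle area = 15 * 7 = 105
Triangle area = 0.5 * 15 * 5.5 = 41.25
Total = 105 + 41.25
Total = 146.25
146.25 cm^2


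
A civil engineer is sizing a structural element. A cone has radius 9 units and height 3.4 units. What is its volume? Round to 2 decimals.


Shape: cone
Radius r = 9 units, Height h = 3.4 units
Formula: V = (1/3) * pi * r^2 * h
r^2 = 81
pi * r^2 * h = pi * 81 * 3.4 = 275.4 * pi
V = 275.4 * pi / 3
V = 288.4
288.4 units^3


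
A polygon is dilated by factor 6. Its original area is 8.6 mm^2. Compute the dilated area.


Linear scale factor k = 6
Original area = 8.6 mm^2
Rule: under a linear scaling by k, areas scale by k^2.
k^2 = 6^2 = 36
New area = 8.6 * 36
New area = 309.6
309.6 mm^2


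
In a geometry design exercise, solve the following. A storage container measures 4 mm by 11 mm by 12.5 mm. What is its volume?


Shape: rectangular prism
l = 4 mm, w = 11 mm, h = 12.5 mm
Formula: V = l * w * h
V = 4 * 11 * 12.5
V = 44 * 12.5
V = 550
550 mm^3


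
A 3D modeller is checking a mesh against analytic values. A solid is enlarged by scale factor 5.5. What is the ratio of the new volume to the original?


Linear scale factor k = 5.5
Rule: under a linear scaling by k, volumes scale by k^3.
k^3 = 5.5 * 5.5 * 5.5
k^3 = 30.25 * 5.5
k^3 = 166.375
Volume scales by a factor of 166.375.
166.375 (dimensionless)


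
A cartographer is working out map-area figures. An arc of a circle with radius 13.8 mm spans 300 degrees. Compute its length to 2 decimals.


Shape: circular arc
Radius r = 13.8 mm, Angle = 300 degrees
Formula: L = (angle/360) * 2 * pi * r
2 * pi * r = 27.6 * pi
L = (300/360) * 27.6 * pi
L = 23 * pi
L = 72.26
72.26 mm


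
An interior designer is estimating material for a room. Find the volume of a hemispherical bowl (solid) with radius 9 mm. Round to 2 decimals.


Shape: hemisphere (half of a sphere)
Radius r = 9 mm
Formula: V = (1/2) * (4/3) * pi * r^3 = (2/3) * pi * r^3
r^3 = 729
(2/3) * 729 = 486
V = 486 * pi
V = 1526.81
1526.81 mm^3


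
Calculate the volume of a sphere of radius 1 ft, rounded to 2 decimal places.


Shape: sphere
Radius r = 1 ft
Formula: V = (4/3) * pi * r^3
r^3 = 1
(4/3) * 1 = 1.333333
V = 1.333333 * pi
V = 4.19
4.19 ft^3


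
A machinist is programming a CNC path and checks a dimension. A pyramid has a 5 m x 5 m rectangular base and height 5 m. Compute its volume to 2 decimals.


Shape: rectangular pyramid
Base: 5 m x 5 m, Height h = 5 m
Formula: V = (1/3) * base_area * h
base_area = 5 * 5 = 25
base_area * h = 25 * 5 = 125
V = 125 / 3
V = 41.67
41.67 m^3


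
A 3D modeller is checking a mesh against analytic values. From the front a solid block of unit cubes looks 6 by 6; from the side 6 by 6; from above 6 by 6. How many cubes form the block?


Orthographic views of a solid rectangular block:
Front view 6 x 6 -> length = 6, height = 6
Side view 6 x 6 -> width = 6, height = 6 (consistent)
Top view 6 x 6 -> confirms length = 6, width = 6
The block is 6 x 6 x 6.
Total unit cubes = 6 * 6 * 6 = 216
216 unit cubes


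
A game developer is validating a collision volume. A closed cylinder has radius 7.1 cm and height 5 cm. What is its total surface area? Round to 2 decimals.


Shape: closed cylinder
Radius r = 7.1 cm, Height h = 5 cm
Formula: SA = 2*pi*r^2 + 2*pi*r*h = 2*pi*r*(r + h)
r + h = 12.1
2 * r * (r + h) = 2 * 7.1 * 12.1 = 171.82
SA = 171.82 * pi
SA = 539.79
539.79 cm^2


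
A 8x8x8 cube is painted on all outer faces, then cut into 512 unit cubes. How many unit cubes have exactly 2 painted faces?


Large cube: 8 x 8 x 8, cut into unit cubes.
n = 8, so n - 2 = 6
Cubes with 2 painted faces lie along the edges, excluding corners.
A cube has 12 edges; each contributes (n - 2) = 6 such cubes.
Count = 12 * 6 = 72
72 unit cubes


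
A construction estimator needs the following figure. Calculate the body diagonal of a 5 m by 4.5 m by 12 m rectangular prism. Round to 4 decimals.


Shape: rectangular box (space diagonal)
l = 5 m, w = 4.5 m, h = 12 m
Visualize: the diagonal of the base, then a right triangle with that diagonal and the height.
Formula: d = sqrt(l^2 + w^2 + h^2)
l^2 + w^2 + h^2 = 25 + 20.25 + 144 = 189.25
d = sqrt(189.25)
d = 13.7568
13.7568 m


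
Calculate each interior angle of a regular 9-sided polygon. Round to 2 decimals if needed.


Shape: regular nonagon (9 sides)
Formula: interior angle = (n - 2) * 180 / n
(n - 2) = 7
(n - 2) * 180 = 1260
angle = 1260 / 9
angle = 140
140 degrees


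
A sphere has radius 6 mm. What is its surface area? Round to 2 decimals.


Shape: sphere
Radius r = 6 mm
Formula: SA = 4 * pi * r^2
r^2 = 36
SA = 4 * pi * 36
SA = 144 * pi
SA = 452.39
452.39 mm^2


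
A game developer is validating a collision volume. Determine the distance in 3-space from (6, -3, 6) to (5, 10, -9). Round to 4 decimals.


3D distance between two points
P1 = (6, -3, 6), P2 = (5, 10, -9)
Formula: d = sqrt((x2-x1)^2 + (y2-y1)^2 + (z2-z1)^2)
dx = 5 - 6 = -1
dy = 10 - -3 = 13
dz = -9 - 6 = -15
dx^2 + dy^2 + dz^2 = 1 + 169 + 225 = 395
d = sqrt(395)
d = 19.8746
19.8746 units


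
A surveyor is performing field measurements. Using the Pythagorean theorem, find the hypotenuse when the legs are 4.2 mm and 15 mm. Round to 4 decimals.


Shape: right triangle
Legs a = 4.2 mm, b = 15 mm
Formula: c = sqrt(a^2 + b^2)
a^2 = 17.64, b^2 = 225
a^2 + b^2 = 242.64
c = sqrt(242.64)
c = 15.5769
15.5769 mm


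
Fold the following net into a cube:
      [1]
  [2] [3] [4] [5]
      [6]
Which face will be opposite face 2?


Net: cross layout. Take square 3 as the base (bottom).
Fold the four squares in the horizontal row up around 3: 2 -> left, 4 -> right, 5 wraps to the top.
Fold 1 and 6 up from 3: 1 -> back, 6 -> front.
Opposite pairs are therefore: (1, 6), (2, 4), (3, 5).
Face 2 is opposite face 4.
face 4


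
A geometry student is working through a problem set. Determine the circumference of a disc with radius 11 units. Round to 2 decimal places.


Shape: circle
Radius r = 11 units
Formula: C = 2 * pi * r
C = 2 * pi * 11
C = 22 * pi
C = 69.12
69.12 units


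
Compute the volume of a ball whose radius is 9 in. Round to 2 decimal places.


Shape: sphere
Radius r = 9 in
Formula: V = (4/3) * pi * r^3
r^3 = 729
(4/3) * 729 = 972
V = 972 * pi
V = 3053.63
3053.63 in^3


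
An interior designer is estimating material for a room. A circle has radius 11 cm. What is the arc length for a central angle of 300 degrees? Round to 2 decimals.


Shape: circular arc
Radius r = 11 cm, Angle = 300 degrees
Formula: L = (angle/360) * 2 * pi * r
2 * pi * r = 22 * pi
L = (300/360) * 22 * pi
L = 18.333333 * pi
L = 57.6
57.6 cm


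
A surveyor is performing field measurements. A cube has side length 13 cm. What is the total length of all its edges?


Shape: cube
Side s = 13 cm
A cube has 12 edges, all equal.
Formula: total edge length = 12 * s
Total = 12 * 13
Total = 156
156 cm


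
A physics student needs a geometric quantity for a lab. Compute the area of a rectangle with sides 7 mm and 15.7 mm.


Shape: rectangle
Length l = 7 mm, Width w = 15.7 mm
Formula: A = l * w
A = 7 * 15.7
A = 109.9
109.9 mm^2


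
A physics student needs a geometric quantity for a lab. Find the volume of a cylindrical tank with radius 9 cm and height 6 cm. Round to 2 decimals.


Shape: cylinder
Radius r = 9 cm, Height h = 6 cm
Formula: V = pi * r^2 * h
r^2 = 81
V = pi * 81 * 6
V = 486 * pi
V = 1526.81
1526.81 cm^3


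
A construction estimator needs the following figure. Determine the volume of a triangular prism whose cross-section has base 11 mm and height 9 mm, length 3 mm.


Shape: triangular prism
Triangle base = 11 mm, triangle height = 9 mm, prism length L = 3 mm
Formula: V = (1/2 * b * h_tri) * L
Cross-section area = 0.5 * 11 * 9 = 49.5
V = 49.5 * 3
V = 148.5
148.5 mm^3


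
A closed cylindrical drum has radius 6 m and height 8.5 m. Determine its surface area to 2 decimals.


Shape: closed cylinder
Radius r = 6 m, Height h = 8.5 m
Formula: SA = 2*pi*r^2 + 2*pi*r*h = 2*pi*r*(r + h)
r + h = 14.5
2 * r * (r + h) = 2 * 6 * 14.5 = 174
SA = 174 * pi
SA = 546.64
546.64 m^2


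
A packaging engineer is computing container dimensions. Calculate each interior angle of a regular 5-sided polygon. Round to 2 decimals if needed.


Shape: regular pentagon (5 sides)
Formula: interior angle = (n - 2) * 180 / n
(n - 2) = 3
(n - 2) * 180 = 540
angle = 540 / 5
angle = 108
108 degrees


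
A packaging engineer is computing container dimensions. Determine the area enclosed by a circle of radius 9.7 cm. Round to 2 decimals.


Shape: circle
Radius r = 9.7 cm
Formula: A = pi * r^2
r^2 = 9.7^2 = 94.09
A = pi * 94.09
A = 295.59
295.59 cm^2


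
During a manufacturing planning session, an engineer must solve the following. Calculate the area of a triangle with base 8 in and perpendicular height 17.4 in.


Shape: triangle
Base b = 8 in, Height h = 17.4 in
Formula: A = (1/2) * b * h
A = 0.5 * 8 * 17.4
A = 0.5 * 139.2
A = 69.6
69.6 in^2


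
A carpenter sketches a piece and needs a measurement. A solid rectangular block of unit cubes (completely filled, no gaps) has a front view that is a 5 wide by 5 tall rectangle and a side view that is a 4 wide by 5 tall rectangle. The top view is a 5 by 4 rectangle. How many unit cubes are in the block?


Orthographic views of a solid rectangular block:
Front view 5 x 5 -> length = 5, height = 5
Side view 4 x 5 -> width = 4, height = 5 (consistent)
Top view 5 x 4 -> confirms length = 5, width = 4
The block is 5 x 4 x 5.
Total unit cubes = 5 * 4 * 5 = 100
100 unit cubes


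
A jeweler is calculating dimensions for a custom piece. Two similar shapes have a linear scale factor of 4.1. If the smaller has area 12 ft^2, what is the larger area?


Linear scale factor k = 4.1
Original area = 12 ft^2
Rule: under a linear scaling by k, areas scale by k^2.
k^2 = 4.1^2 = 16.81
New area = 12 * 16.81
New area = 201.72
201.72 ft^2


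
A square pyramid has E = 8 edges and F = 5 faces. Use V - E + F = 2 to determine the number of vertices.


Polyhedron: square pyramid
Euler's formula for convex polyhedra: V - E + F = 2
Given: E = 8 edges and F = 5 faces
Solve for V:
V = 2 + E - F = 2 + 8 - 5 = 5
5 vertices


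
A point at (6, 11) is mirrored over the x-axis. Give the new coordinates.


Transformation: reflection
Original point: (6, 11)
Rule for reflection over the x-axis: (x, y) -> (x, -y)
Apply: (6, 11) -> (6, -11)
(6, -11)


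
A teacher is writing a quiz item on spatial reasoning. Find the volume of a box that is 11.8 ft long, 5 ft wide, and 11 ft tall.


Shape: rectangular prism
l = 11.8 ft, w = 5 ft, h = 11 ft
Formula: V = l * w * h
V = 11.8 * 5 * 11
V = 59 * 11
V = 649
649 ft^3


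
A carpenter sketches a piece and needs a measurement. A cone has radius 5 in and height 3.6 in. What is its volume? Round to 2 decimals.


Shape: cone
Radius r = 5 in, Height h = 3.6 in
Formula: V = (1/3) * pi * r^2 * h
r^2 = 25
pi * r^2 * h = pi * 25 * 3.6 = 90 * pi
V = 90 * pi / 3
V = 94.25
94.25 in^3


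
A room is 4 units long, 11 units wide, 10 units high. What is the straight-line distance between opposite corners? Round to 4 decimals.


Shape: rectangular box (space diagonal)
l = 4 units, w = 11 units, h = 10 units
Visualize: the diagonal of the base, then a right triangle with that diagonal and the height.
Formula: d = sqrt(l^2 + w^2 + h^2)
l^2 + w^2 + h^2 = 16 + 121 + 100 = 237
d = sqrt(237)
d = 15.3948
15.3948 units


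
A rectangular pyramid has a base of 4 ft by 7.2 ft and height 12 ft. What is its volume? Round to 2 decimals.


Shape: rectangular pyramid
Base: 4 ft x 7.2 ft, Height h = 12 ft
Formula: V = (1/3) * base_area * h
base_area = 4 * 7.2 = 28.8
base_area * h = 28.8 * 12 = 345.6
V = 345.6 / 3
V = 115.2
115.2 ft^3


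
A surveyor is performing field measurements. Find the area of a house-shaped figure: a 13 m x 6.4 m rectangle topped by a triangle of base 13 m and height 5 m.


Composite shape: rectangle + triangle
Rectangle area = 13 * 6.4 = 83.2
Triangle area = 0.5 * 13 * 5 = 32.5
Total = 83.2 + 32.5
Total = 115.7
115.7 m^2


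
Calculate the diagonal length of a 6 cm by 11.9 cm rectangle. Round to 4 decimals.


Shape: rectangle (diagonal via Pythagoras)
Sides: 6 cm and 11.9 cm
Formula: d = sqrt(l^2 + w^2)
l^2 = 36, w^2 = 141.61
l^2 + w^2 = 177.61
d = sqrt(177.61)
d = 13.327
13.327 cm


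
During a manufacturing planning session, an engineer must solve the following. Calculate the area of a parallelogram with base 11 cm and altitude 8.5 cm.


Shape: parallelogram
Base b = 11 cm, Height h = 8.5 cm
Formula: A = b * h
A = 11 * 8.5
A = 93.5
93.5 cm^2


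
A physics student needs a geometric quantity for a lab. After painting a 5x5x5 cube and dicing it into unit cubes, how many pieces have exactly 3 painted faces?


Large cube: 5 x 5 x 5, cut into unit cubes.
Cubes with 3 painted faces are at the corners. A cube always has 8 corners.
Count = 8
8 unit cubes


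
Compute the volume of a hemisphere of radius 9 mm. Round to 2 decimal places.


Shape: hemisphere (half of a sphere)
Radius r = 9 mm
Formula: V = (1/2) * (4/3) * pi * r^3 = (2/3) * pi * r^3
r^3 = 729
(2/3) * 729 = 486
V = 486 * pi
V = 1526.81
1526.81 mm^3


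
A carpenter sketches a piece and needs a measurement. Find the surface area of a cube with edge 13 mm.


Shape: cube
Side s = 13 mm
A cube has 6 square faces.
Formula: SA = 6 * s^2
s^2 = 169
SA = 6 * 169
SA = 1014
1014 mm^2


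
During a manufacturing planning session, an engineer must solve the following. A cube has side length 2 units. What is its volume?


Shape: cube
Side s = 2 units
Formula: V = s^3
V = 2 * 2 * 2
V = 4 * 2
V = 8
8 units^3


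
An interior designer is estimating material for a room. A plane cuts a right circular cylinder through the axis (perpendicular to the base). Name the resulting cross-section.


Solid: right circular cylinder
Cutting plane: through the axis (perpendicular to the base)
Visualize the intersection of the plane with the solid's surface.
The boundary of the cut region is a rectangle.
rectangle


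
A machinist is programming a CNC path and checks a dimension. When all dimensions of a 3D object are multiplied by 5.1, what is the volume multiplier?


Linear scale factor k = 5.1
Rule: under a linear scaling by k, volumes scale by k^3.
k^3 = 5.1 * 5.1 * 5.1
k^3 = 26.01 * 5.1
k^3 = 132.651
Volume scales by a factor of 132.651.
132.651 (dimensionless)


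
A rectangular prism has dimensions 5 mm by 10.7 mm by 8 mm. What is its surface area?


Shape: rectangular prism
l = 5 mm, w = 10.7 mm, h = 8 mm
Formula: SA = 2(lw + lh + wh)
lw = 53.5, lh = 40, wh = 85.6
lw + lh + wh = 179.1
SA = 2 * 179.1
SA = 358.2
358.2 mm^2


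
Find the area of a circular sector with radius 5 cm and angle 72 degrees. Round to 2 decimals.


Shape: circular sector
Radius r = 5 cm, Angle = 72 degrees
Formula: A = (angle/360) * pi * r^2
r^2 = 25
Fraction of circle = 72/360
A = (72/360) * pi * 25
A = 5 * pi
A = 15.71
15.71 cm^2


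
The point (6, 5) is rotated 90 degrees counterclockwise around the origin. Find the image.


Transformation: rotation about the origin
Original point: (6, 5)
Rule for 90 deg counterclockwise: (x, y) -> (-y, x)
Apply: (6, 5) -> (-5, 6)
(-5, 6)


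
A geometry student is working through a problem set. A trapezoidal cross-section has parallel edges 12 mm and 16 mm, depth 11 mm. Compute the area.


Shape: trapezoid
Parallel sides a = 12 mm, b = 16 mm; Height h = 11 mm
Formula: A = (a + b) * h / 2
a + b = 12 + 16 = 28
A = 28 * 11 / 2
A = 308 / 2
A = 154
154 mm^2


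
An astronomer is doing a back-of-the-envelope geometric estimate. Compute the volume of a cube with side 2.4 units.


Shape: cube
Side s = 2.4 units
Formula: V = s^3
V = 2.4 * 2.4 * 2.4
V = 5.76 * 2.4
V = 13.824
13.824 units^3


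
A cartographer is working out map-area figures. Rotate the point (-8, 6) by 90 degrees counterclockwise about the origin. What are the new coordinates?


Transformation: rotation about the origin
Original point: (-8, 6)
Rule for 90 deg counterclockwise: (x, y) -> (-y, x)
Apply: (-8, 6) -> (-6, -8)
(-6, -8)


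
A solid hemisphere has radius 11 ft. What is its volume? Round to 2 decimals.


Shape: hemisphere (half of a sphere)
Radius r = 11 ft
Formula: V = (1/2) * (4/3) * pi * r^3 = (2/3) * pi * r^3
r^3 = 1331
(2/3) * 1331 = 887.333333
V = 887.333333 * pi
V = 2787.64
2787.64 ft^3


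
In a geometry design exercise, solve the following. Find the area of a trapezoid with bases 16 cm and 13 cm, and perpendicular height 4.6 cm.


Shape: trapezoid
Parallel sides a = 16 cm, b = 13 cm; Height h = 4.6 cm
Formula: A = (a + b) * h / 2
a + b = 16 + 13 = 29
A = 29 * 4.6 / 2
A = 133.4 / 2
A = 66.7
66.7 cm^2


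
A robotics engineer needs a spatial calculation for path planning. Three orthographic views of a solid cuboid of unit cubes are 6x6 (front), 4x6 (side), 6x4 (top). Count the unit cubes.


Orthographic views of a solid rectangular block:
Front view 6 x 6 -> length = 6, height = 6
Side view 4 x 6 -> width = 4, height = 6 (consistent)
Top view 6 x 4 -> confirms length = 6, width = 4
The block is 6 x 4 x 6.
Total unit cubes = 6 * 4 * 6 = 144
144 unit cubes


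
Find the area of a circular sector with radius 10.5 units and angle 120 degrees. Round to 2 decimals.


Shape: circular sector
Radius r = 10.5 units, Angle = 120 degrees
Formula: A = (angle/360) * pi * r^2
r^2 = 110.25
Fraction of circle = 120/360
A = (120/360) * pi * 110.25
A = 36.75 * pi
A = 115.45
115.45 units^2


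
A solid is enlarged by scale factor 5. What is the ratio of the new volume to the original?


Linear scale factor k = 5
Rule: under a linear scaling by k, volumes scale by k^3.
k^3 = 5 * 5 * 5
k^3 = 25 * 5
k^3 = 125
Volume scales by a factor of 125.
125 (dimensionless)


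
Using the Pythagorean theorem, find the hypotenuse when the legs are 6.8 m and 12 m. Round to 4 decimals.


Shape: right triangle
Legs a = 6.8 m, b = 12 m
Formula: c = sqrt(a^2 + b^2)
a^2 = 46.24, b^2 = 144
a^2 + b^2 = 190.24
c = sqrt(190.24)
c = 13.7928
13.7928 m


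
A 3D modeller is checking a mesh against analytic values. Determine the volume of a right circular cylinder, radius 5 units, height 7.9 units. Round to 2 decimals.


Shape: cylinder
Radius r = 5 units, Height h = 7.9 units
Formula: V = pi * r^2 * h
r^2 = 25
V = pi * 25 * 7.9
V = 197.5 * pi
V = 620.46
620.46 units^3


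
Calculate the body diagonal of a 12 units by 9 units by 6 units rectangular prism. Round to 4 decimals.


Shape: rectangular box (space diagonal)
l = 12 units, w = 9 units, h = 6 units
Visualize: the diagonal of the base, then a right triangle with that diagonal and the height.
Formula: d = sqrt(l^2 + w^2 + h^2)
l^2 + w^2 + h^2 = 144 + 81 + 36 = 261
d = sqrt(261)
d = 16.1555
16.1555 units


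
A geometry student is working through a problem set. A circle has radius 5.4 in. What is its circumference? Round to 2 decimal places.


Shape: circle
Radius r = 5.4 in
Formula: C = 2 * pi * r
C = 2 * pi * 5.4
C = 10.8 * pi
C = 33.93
33.93 in


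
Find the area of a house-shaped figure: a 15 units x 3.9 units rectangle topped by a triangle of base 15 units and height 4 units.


Composite shape: rectangle + triangle
Rectangle area = 15 * 3.9 = 58.5
Triangle area = 0.5 * 15 * 4 = 30
Total = 58.5 + 30
Total = 88.5
88.5 units^2


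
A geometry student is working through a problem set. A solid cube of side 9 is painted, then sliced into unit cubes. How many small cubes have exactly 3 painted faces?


Large cube: 9 x 9 x 9, cut into unit cubes.
Cubes with 3 painted faces are at the corners. A cube always has 8 corners.
Count = 8
8 unit cubes


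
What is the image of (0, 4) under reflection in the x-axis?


Transformation: reflection
Original point: (0, 4)
Rule for reflection over the x-axis: (x, y) -> (x, -y)
Apply: (0, 4) -> (0, -4)
(0, -4)


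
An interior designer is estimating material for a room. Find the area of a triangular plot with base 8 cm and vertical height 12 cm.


Shape: triangle
Base b = 8 cm, Height h = 12 cm
Formula: A = (1/2) * b * h
A = 0.5 * 8 * 12
A = 0.5 * 96
A = 48
48 cm^2


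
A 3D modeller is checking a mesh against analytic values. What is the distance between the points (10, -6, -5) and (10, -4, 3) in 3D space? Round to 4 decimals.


3D distance between two points
P1 = (10, -6, -5), P2 = (10, -4, 3)
Formula: d = sqrt((x2-x1)^2 + (y2-y1)^2 + (z2-z1)^2)
dx = 10 - 10 = 0
dy = -4 - -6 = 2
dz = 3 - -5 = 8
dx^2 + dy^2 + dz^2 = 0 + 4 + 64 = 68
d = sqrt(68)
d = 8.2462
8.2462 units


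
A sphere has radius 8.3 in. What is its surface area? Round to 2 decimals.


Shape: sphere
Radius r = 8.3 in
Formula: SA = 4 * pi * r^2
r^2 = 68.89
SA = 4 * pi * 68.89
SA = 275.56 * pi
SA = 865.7
865.7 in^2


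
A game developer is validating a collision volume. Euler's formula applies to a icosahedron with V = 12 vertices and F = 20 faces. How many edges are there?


Polyhedron: icosahedron
Euler's formula for convex polyhedra: V - E + F = 2
Given: V = 12 vertices and F = 20 faces
Solve for E:
E = V + F - 2 = 12 + 20 - 2 = 30
30 edges


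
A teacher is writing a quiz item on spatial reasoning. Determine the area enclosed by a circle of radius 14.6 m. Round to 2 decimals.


Shape: circle
Radius r = 14.6 m
Formula: A = pi * r^2
r^2 = 14.6^2 = 213.16
A = pi * 213.16
A = 669.66
669.66 m^2


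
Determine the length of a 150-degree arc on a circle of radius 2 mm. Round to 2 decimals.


Shape: circular arc
Radius r = 2 mm, Angle = 150 degrees
Formula: L = (angle/360) * 2 * pi * r
2 * pi * r = 4 * pi
L = (150/360) * 4 * pi
L = 1.666667 * pi
L = 5.24
5.24 mm


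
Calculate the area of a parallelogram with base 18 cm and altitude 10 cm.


Shape: parallelogram
Base b = 18 cm, Height h = 10 cm
Formula: A = b * h
A = 18 * 10
A = 180
180 cm^2


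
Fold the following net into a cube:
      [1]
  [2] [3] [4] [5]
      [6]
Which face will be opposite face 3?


Net: cross layout. Take square 3 as the base (bottom).
Fold the four squares in the horizontal row up around 3: 2 -> left, 4 -> right, 5 wraps to the top.
Fold 1 and 6 up from 3: 1 -> back, 6 -> front.
Opposite pairs are therefore: (1, 6), (2, 4), (3, 5).
Face 3 is opposite face 5.
face 5


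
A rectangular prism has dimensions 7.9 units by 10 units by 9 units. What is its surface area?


Shape: rectangular prism
l = 7.9 units, w = 10 units, h = 9 units
Formula: SA = 2(lw + lh + wh)
lw = 79, lh = 71.1, wh = 90
lw + lh + wh = 240.1
SA = 2 * 240.1
SA = 480.2
480.2 units^2


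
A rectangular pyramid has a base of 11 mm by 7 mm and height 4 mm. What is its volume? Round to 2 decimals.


Shape: rectangular pyramid
Base: 11 mm x 7 mm, Height h = 4 mm
Formula: V = (1/3) * base_area * h
base_area = 11 * 7 = 77
base_area * h = 77 * 4 = 308
V = 308 / 3
V = 102.67
102.67 mm^3


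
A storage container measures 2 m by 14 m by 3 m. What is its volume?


Shape: rectangular prism
l = 2 m, w = 14 m, h = 3 m
Formula: V = l * w * h
V = 2 * 14 * 3
V = 28 * 3
V = 84
84 m^3


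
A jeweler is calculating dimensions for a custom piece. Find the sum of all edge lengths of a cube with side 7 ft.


Shape: cube
Side s = 7 ft
A cube has 12 edges, all equal.
Formula: total edge length = 12 * s
Total = 12 * 7
Total = 84
84 ft


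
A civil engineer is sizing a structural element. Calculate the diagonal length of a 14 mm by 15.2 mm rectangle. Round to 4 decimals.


Shape: rectangle (diagonal via Pythagoras)
Sides: 14 mm and 15.2 mm
Formula: d = sqrt(l^2 + w^2)
l^2 = 196, w^2 = 231.04
l^2 + w^2 = 427.04
d = sqrt(427.04)
d = 20.6649
20.6649 mm


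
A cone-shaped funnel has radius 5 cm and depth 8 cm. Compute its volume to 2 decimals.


Shape: cone
Radius r = 5 cm, Height h = 8 cm
Formula: V = (1/3) * pi * r^2 * h
r^2 = 25
pi * r^2 * h = pi * 25 * 8 = 200 * pi
V = 200 * pi / 3
V = 209.44
209.44 cm^3


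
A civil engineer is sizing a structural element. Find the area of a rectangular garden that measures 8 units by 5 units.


Shape: rectangle
Length l = 8 units, Width w = 5 units
Formula: A = l * w
A = 8 * 5
A = 40
40 units^2


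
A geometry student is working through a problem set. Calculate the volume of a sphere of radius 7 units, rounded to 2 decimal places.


Shape: sphere
Radius r = 7 units
Formula: V = (4/3) * pi * r^3
r^3 = 343
(4/3) * 343 = 457.333333
V = 457.333333 * pi
V = 1436.76
1436.76 units^3


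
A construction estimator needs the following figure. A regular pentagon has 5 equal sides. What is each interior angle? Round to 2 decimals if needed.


Shape: regular pentagon (5 sides)
Formula: interior angle = (n - 2) * 180 / n
(n - 2) = 3
(n - 2) * 180 = 540
angle = 540 / 5
angle = 108
108 degrees


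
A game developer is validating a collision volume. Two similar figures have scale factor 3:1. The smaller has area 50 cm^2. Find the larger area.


Linear scale factor k = 3
Original area = 50 cm^2
Rule: under a linear scaling by k, areas scale by k^2.
k^2 = 3^2 = 9
New area = 50 * 9
New area = 450
450 cm^2


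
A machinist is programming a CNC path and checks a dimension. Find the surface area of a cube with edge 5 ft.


Shape: cube
Side s = 5 ft
A cube has 6 square faces.
Formula: SA = 6 * s^2
s^2 = 25
SA = 6 * 25
SA = 150
150 ft^2


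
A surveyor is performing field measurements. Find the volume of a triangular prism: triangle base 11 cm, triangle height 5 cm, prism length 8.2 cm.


Shape: triangular prism
Triangle base = 11 cm, triangle height = 5 cm, prism length L = 8.2 cm
Formula: V = (1/2 * b * h_tri) * L
Cross-section area = 0.5 * 11 * 5 = 27.5
V = 27.5 * 8.2
V = 225.5
225.5 cm^3


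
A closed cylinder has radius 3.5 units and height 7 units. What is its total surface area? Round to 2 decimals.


Shape: closed cylinder
Radius r = 3.5 units, Height h = 7 units
Formula: SA = 2*pi*r^2 + 2*pi*r*h = 2*pi*r*(r + h)
r + h = 10.5
2 * r * (r + h) = 2 * 3.5 * 10.5 = 73.5
SA = 73.5 * pi
SA = 230.91
230.91 units^2


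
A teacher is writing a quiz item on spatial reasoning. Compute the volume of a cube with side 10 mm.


Shape: cube
Side s = 10 mm
Formula: V = s^3
V = 10 * 10 * 10
V = 100 * 10
V = 1000
1000 mm^3


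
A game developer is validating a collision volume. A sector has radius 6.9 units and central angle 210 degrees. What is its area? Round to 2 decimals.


Shape: circular sector
Radius r = 6.9 units, Angle = 210 degrees
Formula: A = (angle/360) * pi * r^2
r^2 = 47.61
Fraction of circle = 210/360
A = (210/360) * pi * 47.61
A = 27.7725 * pi
A = 87.25
87.25 units^2


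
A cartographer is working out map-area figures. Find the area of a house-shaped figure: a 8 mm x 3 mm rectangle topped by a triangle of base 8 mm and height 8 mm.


Composite shape: rectangle + triangle
Rectangle area = 8 * 3 = 24
Triangle area = 0.5 * 8 * 8 = 32
Total = 24 + 32
Total = 56
56 mm^2


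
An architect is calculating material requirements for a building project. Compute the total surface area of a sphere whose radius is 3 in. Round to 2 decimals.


Shape: sphere
Radius r = 3 in
Formula: SA = 4 * pi * r^2
r^2 = 9
SA = 4 * pi * 9
SA = 36 * pi
SA = 113.1
113.1 in^2


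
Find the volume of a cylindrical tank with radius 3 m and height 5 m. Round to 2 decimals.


Shape: cylinder
Radius r = 3 m, Height h = 5 m
Formula: V = pi * r^2 * h
r^2 = 9
V = pi * 9 * 5
V = 45 * pi
V = 141.37
141.37 m^3


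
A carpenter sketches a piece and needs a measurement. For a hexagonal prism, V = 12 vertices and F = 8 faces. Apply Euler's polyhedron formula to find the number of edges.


Polyhedron: hexagonal prism
Euler's formula for convex polyhedra: V - E + F = 2
Given: V = 12 vertices and F = 8 faces
Solve for E:
E = V + F - 2 = 12 + 8 - 2 = 18
18 edges


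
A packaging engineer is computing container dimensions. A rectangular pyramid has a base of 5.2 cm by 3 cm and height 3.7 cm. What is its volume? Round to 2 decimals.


Shape: rectangular pyramid
Base: 5.2 cm x 3 cm, Height h = 3.7 cm
Formula: V = (1/3) * base_area * h
base_area = 5.2 * 3 = 15.6
base_area * h = 15.6 * 3.7 = 57.72
V = 57.72 / 3
V = 19.24
19.24 cm^3


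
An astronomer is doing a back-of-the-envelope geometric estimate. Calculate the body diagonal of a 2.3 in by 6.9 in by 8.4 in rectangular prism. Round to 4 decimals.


Shape: rectangular box (space diagonal)
l = 2.3 in, w = 6.9 in, h = 8.4 in
Visualize: the diagonal of the base, then a right triangle with that diagonal and the height.
Formula: d = sqrt(l^2 + w^2 + h^2)
l^2 + w^2 + h^2 = 5.29 + 47.61 + 70.56 = 123.46
d = sqrt(123.46)
d = 11.1113
11.1113 in


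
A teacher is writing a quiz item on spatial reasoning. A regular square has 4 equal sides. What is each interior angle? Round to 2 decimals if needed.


Shape: regular square (4 sides)
Formula: interior angle = (n - 2) * 180 / n
(n - 2) = 2
(n - 2) * 180 = 360
angle = 360 / 4
angle = 90
90 degrees


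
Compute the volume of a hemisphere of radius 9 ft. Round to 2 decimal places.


Shape: hemisphere (half of a sphere)
Radius r = 9 ft
Formula: V = (1/2) * (4/3) * pi * r^3 = (2/3) * pi * r^3
r^3 = 729
(2/3) * 729 = 486
V = 486 * pi
V = 1526.81
1526.81 ft^3


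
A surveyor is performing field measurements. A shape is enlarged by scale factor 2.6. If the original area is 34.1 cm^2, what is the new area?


Linear scale factor k = 2.6
Original area = 34.1 cm^2
Rule: under a linear scaling by k, areas scale by k^2.
k^2 = 2.6^2 = 6.76
New area = 34.1 * 6.76
New area = 230.516
230.516 cm^2


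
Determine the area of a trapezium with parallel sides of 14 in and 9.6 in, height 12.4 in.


Shape: trapezoid
Parallel sides a = 14 in, b = 9.6 in; Height h = 12.4 in
Formula: A = (a + b) * h / 2
a + b = 14 + 9.6 = 23.6
A = 23.6 * 12.4 / 2
A = 292.64 / 2
A = 146.32
146.32 in^2


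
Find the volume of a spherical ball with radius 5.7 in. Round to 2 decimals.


Shape: sphere
Radius r = 5.7 in
Formula: V = (4/3) * pi * r^3
r^3 = 185.193
(4/3) * 185.193 = 246.924
V = 246.924 * pi
V = 775.73
775.73 in^3


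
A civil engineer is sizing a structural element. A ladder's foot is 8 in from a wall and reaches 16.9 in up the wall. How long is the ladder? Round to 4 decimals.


Shape: right triangle
Legs a = 8 in, b = 16.9 in
Formula: c = sqrt(a^2 + b^2)
a^2 = 64, b^2 = 285.61
a^2 + b^2 = 349.61
c = sqrt(349.61)
c = 18.6979
18.6979 in


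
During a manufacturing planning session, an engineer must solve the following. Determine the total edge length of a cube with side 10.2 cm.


Shape: cube
Side s = 10.2 cm
A cube has 12 edges, all equal.
Formula: total edge length = 12 * s
Total = 12 * 10.2
Total = 122.4
122.4 cm


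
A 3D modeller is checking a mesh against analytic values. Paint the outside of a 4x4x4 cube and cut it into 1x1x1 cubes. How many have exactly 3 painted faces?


Large cube: 4 x 4 x 4, cut into unit cubes.
Cubes with 3 painted faces are at the corners. A cube always has 8 corners.
Count = 8
8 unit cubes


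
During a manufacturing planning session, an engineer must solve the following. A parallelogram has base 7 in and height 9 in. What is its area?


Shape: parallelogram
Base b = 7 in, Height h = 9 in
Formula: A = b * h
A = 7 * 9
A = 63
63 in^2


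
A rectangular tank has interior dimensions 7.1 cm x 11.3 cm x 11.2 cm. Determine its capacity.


Shape: rectangular prism
l = 7.1 cm, w = 11.3 cm, h = 11.2 cm
Formula: V = l * w * h
V = 7.1 * 11.3 * 11.2
V = 80.23 * 11.2
V = 898.576
898.576 cm^3


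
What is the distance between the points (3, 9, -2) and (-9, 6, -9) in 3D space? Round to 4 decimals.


3D distance between two points
P1 = (3, 9, -2), P2 = (-9, 6, -9)
Formula: d = sqrt((x2-x1)^2 + (y2-y1)^2 + (z2-z1)^2)
dx = -9 - 3 = -12
dy = 6 - 9 = -3
dz = -9 - -2 = -7
dx^2 + dy^2 + dz^2 = 144 + 9 + 49 = 202
d = sqrt(202)
d = 14.2127
14.2127 units


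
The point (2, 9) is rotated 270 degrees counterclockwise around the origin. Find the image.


Transformation: rotation about the origin
Original point: (2, 9)
Rule for 270 deg counterclockwise: (x, y) -> (y, -x)
Apply: (2, 9) -> (9, -2)
(9, -2)
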